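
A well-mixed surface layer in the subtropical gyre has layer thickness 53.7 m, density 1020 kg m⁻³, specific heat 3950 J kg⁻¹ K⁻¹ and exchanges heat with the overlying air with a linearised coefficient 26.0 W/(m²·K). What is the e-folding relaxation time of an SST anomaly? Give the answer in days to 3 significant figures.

Areal heat capacity C = ρ c_p D = 1020 × 3950 × 53.7 = 2.16×10^8 J m⁻² K⁻¹.
Relaxation time τ = C / λ = 2.16×10^8 / 26.0 = 8.32×10^6 s.
In days: 8.32×10^6 s / (86400 s/day) = 96.3 days.

96.3 days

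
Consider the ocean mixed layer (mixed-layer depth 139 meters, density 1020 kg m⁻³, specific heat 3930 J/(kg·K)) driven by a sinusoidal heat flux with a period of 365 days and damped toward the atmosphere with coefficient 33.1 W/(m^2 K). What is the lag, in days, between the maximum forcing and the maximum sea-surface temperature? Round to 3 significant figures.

Areal heat capacity C = ρ c_p D = 1020 × 3930 × 139 = 5.57×10^8 J/(m^2 K).
ω = 2π / 3.15×10^7 s = 1.99×10^-7 s⁻¹.
Phase lag φ = arctan(Cω/λ) = arctan(111/33.1) = 1.28 rad.
Time lag = φ / ω = 1.28 / 1.99×10^-7 = 6.43×10^6 s = 74.4 days.

74.4 days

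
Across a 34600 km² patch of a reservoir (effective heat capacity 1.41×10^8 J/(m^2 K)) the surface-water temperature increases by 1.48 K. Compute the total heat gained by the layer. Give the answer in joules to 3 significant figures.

Areal heat capacity C = 1.41×10^8 J/(m^2 K) (given).
Heat per unit area: q = C ΔT = 1.41×10^8 × 1.48 = 2.09×10^8 J/m².
Total heat: Q = q × A = 2.09×10^8 × (34600 × 10⁶ m²) = 7.22×10^18 J.

7.22×10^18 J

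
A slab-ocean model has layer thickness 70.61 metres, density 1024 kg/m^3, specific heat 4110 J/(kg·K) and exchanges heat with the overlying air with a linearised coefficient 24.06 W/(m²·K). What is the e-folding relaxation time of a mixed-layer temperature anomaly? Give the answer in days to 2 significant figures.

Areal heat capacity C = ρ c_p D = 1024 × 4110 × 70.61 = 2.97×10^8 J m⁻² K⁻¹.
Relaxation time τ = C / λ = 2.97×10^8 / 24.06 = 1.24×10^7 s.
In days: 1.24×10^7 s / (86400 s/day) = 143 days.

140 days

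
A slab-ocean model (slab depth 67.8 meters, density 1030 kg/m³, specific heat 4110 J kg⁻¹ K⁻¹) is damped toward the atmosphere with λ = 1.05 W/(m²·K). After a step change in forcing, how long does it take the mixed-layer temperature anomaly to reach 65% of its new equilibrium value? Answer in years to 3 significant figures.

9.09 years

Areal heat capacity C = ρ c_p D = 1030 × 4110 × 67.8 = 2.87×10^8 J m⁻² K⁻¹.
τ = C / λ = 2.87×10^8 / 1.05 = 2.73×10^8 s.
Fraction reached: 1 − e^(−t/τ) = 0.65 ⇒ t = −τ ln(1 − 0.65) = τ × 1.05.
t = 2.87×10^8 s = 9.09 years.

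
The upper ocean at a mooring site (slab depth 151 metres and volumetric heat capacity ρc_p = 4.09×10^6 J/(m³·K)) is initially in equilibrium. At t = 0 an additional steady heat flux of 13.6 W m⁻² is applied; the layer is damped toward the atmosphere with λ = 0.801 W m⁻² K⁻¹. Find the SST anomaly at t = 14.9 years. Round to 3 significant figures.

7.75 K

Areal heat capacity C = ρc_p × D = 4.09×10^6 × 151 = 6.18×10^8 J m⁻² K⁻¹.
τ = C / λ = 6.18×10^8 / 0.801 = 7.71×10^8 s.
Equilibrium anomaly ΔT_eq = F / λ = 13.6 / 0.801 = 17.0 K.
t = 14.9 years = 4.70×10^8 s, so t/τ = 0.610.
ΔT(t) = ΔT_eq (1 − e^(−t/τ)) = 17.0 × (1 − e^−0.610) = 7.75 K.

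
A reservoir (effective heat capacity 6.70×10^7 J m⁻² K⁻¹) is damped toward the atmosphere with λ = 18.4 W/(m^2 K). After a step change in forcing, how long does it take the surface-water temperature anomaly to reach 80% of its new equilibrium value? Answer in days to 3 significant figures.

Areal heat capacity C = 6.70×10^7 J m⁻² K⁻¹ (given).
τ = C / λ = 6.70×10^7 / 18.4 = 3.64×10^6 s.
Fraction reached: 1 − e^(−t/τ) = 0.80 ⇒ t = −τ ln(1 − 0.80) = τ × 1.61.
t = 5.86×10^6 s = 67.8 days.

67.8 days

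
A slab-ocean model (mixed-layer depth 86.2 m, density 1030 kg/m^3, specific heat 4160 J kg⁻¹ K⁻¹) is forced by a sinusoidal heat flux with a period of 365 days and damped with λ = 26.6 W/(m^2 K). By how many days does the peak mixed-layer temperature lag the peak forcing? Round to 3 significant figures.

71.1 days

Areal heat capacity C = ρ c_p D = 1030 × 4160 × 86.2 = 3.69×10^8 J/(m^2 K).
ω = 2π / 3.15×10^7 s = 1.99×10^-7 s⁻¹.
Phase lag φ = arctan(Cω/λ) = arctan(73.6/26.6) = 1.22 rad.
Time lag = φ / ω = 1.22 / 1.99×10^-7 = 6.14×10^6 s = 71.1 days.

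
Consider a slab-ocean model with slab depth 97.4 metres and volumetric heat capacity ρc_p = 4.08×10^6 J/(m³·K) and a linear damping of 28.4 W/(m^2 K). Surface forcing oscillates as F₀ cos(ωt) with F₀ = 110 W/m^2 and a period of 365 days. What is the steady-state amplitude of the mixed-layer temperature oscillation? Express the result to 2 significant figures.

Areal heat capacity C = ρc_p × D = 4.08×10^6 × 97.4 = 3.97×10^8 J/(m²·K).
Angular frequency ω = 2π / T = 2π / 3.15×10^7 s = 1.99×10^-7 s⁻¹.
√((Cω)² + λ²) = √((79.2)² + 28.4²) = 84.1 W/(m²·K).
Amplitude A = F₀ / √((Cω)²+λ²) = 110 / 84.1 = 1.31 K.

1.3 K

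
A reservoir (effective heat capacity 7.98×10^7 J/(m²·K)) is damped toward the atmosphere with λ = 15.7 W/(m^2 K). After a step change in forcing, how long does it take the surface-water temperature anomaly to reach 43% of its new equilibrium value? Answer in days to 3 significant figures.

33.1 days

Areal heat capacity C = 7.98×10^7 J/(m²·K) (given).
τ = C / λ = 7.98×10^7 / 15.7 = 5.08×10^6 s.
Fraction reached: 1 − e^(−t/τ) = 0.43 ⇒ t = −τ ln(1 − 0.43) = τ × 0.562.
t = 2.86×10^6 s = 33.1 days.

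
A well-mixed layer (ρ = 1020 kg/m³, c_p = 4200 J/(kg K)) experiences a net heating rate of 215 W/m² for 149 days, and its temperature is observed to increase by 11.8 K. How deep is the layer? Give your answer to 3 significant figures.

Heat input Q = F Δt = 215 × 1.29×10^7 s = 2.77×10^9 J/m².
Required areal heat capacity C = Q / ΔT = 2.35×10^8 J/(m²·K).
Depth D = C / (ρ c_p) = 2.35×10^8 / (1020 × 4200) = 54.8 m.

54.8 m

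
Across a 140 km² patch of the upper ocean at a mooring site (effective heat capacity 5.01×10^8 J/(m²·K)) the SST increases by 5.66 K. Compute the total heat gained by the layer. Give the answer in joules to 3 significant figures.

Areal heat capacity C = 5.01×10^8 J/(m²·K) (given).
Heat per unit area: q = C ΔT = 5.01×10^8 × 5.66 = 2.84×10^9 J/m².
Total heat: Q = q × A = 2.84×10^9 × (140 × 10⁶ m²) = 3.97×10^17 J.

3.97×10^17 J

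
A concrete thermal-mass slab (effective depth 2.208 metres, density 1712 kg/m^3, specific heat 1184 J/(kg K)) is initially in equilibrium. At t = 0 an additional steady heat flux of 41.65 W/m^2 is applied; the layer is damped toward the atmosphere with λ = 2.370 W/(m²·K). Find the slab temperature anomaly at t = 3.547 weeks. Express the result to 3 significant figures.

Areal heat capacity C = ρ c_p D = 1712 × 1184 × 2.208 = 4.48×10^6 J/(m²·K).
τ = C / λ = 4.48×10^6 / 2.370 = 1.89×10^6 s.
Equilibrium anomaly ΔT_eq = F / λ = 41.65 / 2.370 = 17.6 K.
t = 3.547 weeks = 2.15×10^6 s, so t/τ = 1.14.
ΔT(t) = ΔT_eq (1 − e^(−t/τ)) = 17.6 × (1 − e^−1.14) = 11.9 K.

11.9 K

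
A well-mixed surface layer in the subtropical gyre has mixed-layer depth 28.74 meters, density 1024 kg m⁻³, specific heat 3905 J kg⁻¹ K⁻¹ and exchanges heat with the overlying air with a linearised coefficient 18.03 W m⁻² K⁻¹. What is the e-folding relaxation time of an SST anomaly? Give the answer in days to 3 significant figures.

73.8 days

Areal heat capacity C = ρ c_p D = 1024 × 3905 × 28.74 = 1.15×10^8 J/(m^2 K).
Relaxation time τ = C / λ = 1.15×10^8 / 18.03 = 6.37×10^6 s.
In days: 6.37×10^6 s / (86400 s/day) = 73.8 days.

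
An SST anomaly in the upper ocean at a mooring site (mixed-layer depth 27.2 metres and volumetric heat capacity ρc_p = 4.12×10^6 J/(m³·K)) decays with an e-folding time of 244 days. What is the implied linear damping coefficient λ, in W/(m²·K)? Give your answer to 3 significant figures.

5.32

Areal heat capacity C = ρc_p × D = 4.12×10^6 × 27.2 = 1.12×10^8 J m⁻² K⁻¹.
τ = 244 days = 2.11×10^7 s.
λ = C / τ = 1.12×10^8 / 2.11×10^7 = 5.32 W/(m²·K).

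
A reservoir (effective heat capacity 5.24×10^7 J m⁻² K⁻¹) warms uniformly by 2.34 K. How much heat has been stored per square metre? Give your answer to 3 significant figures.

Areal heat capacity C = 5.24×10^7 J m⁻² K⁻¹ (given).
ΔQ = C ΔT = 5.24×10^7 × 2.34 = 1.23×10^8 J/m².

1.23×10^8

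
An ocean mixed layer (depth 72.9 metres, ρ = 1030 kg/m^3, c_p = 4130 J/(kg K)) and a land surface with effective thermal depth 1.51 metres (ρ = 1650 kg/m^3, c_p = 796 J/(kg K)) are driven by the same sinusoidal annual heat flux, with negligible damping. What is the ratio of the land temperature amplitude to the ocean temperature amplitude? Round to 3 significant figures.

C_ocean = 1030 × 4130 × 72.9 = 3.10×10^8 J/(m²·K).
C_land = 1650 × 796 × 1.51 = 1.98×10^6 J/(m²·K).
Undamped amplitude ∝ 1/C, so A_land/A_ocean = C_ocean/C_land = 156.

156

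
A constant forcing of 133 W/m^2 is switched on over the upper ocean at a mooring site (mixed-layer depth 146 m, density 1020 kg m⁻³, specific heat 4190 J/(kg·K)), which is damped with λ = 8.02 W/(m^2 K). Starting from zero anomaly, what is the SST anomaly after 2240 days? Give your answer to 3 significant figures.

15.2 K

Areal heat capacity C = ρ c_p D = 1020 × 4190 × 146 = 6.24×10^8 J/(m^2 K).
τ = C / λ = 6.24×10^8 / 8.02 = 7.78×10^7 s.
Equilibrium anomaly ΔT_eq = F / λ = 133 / 8.02 = 16.6 K.
t = 2240 days = 1.94×10^8 s, so t/τ = 2.49.
ΔT(t) = ΔT_eq (1 − e^(−t/τ)) = 16.6 × (1 − e^−2.49) = 15.2 K.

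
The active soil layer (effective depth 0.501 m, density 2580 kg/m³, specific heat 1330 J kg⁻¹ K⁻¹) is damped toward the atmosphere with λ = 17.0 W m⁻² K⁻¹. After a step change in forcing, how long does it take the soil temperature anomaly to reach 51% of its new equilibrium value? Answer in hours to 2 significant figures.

Areal heat capacity C = ρ c_p D = 2580 × 1330 × 0.501 = 1.72×10^6 J/(m^2 K).
τ = C / λ = 1.72×10^6 / 17.0 = 1.01×10^5 s.
Fraction reached: 1 − e^(−t/τ) = 0.51 ⇒ t = −τ ln(1 − 0.51) = τ × 0.713.
t = 72100 s = 20.0 hours.

20 hours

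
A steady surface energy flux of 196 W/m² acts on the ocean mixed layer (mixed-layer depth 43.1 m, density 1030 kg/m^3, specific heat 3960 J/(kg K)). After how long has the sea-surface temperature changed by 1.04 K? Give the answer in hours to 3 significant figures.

259 hours

Areal heat capacity C = ρ c_p D = 1030 × 3960 × 43.1 = 1.76×10^8 J/(m^2 K).
Time required: Δt = C ΔT / F = 1.76×10^8 × 1.04 / 196 = 9.33×10^5 s.
In hours: 9.33×10^5 s / (3600 s/hour) = 259 hours.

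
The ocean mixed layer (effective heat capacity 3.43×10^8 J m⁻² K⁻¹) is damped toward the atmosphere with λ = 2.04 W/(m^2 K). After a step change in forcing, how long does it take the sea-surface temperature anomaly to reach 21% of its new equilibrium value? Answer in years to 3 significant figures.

1.26 years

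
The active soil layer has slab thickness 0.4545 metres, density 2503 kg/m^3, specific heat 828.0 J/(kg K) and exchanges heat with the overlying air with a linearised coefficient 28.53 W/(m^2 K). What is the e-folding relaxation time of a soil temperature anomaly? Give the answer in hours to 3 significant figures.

9.17 hours

Areal heat capacity C = ρ c_p D = 2503 × 828.0 × 0.4545 = 9.42×10^5 J m⁻² K⁻¹.
Relaxation time τ = C / λ = 9.42×10^5 / 28.53 = 33000 s.
In hours: 33000 s / (3600 s/hour) = 9.17 hours.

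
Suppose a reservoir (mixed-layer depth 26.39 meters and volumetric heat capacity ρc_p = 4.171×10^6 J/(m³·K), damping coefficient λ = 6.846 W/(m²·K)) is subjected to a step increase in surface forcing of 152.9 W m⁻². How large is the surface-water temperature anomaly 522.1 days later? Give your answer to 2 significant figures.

Areal heat capacity C = ρc_p × D = 4.171×10^6 × 26.39 = 1.10×10^8 J/(m^2 K).
τ = C / λ = 1.10×10^8 / 6.846 = 1.61×10^7 s.
Equilibrium anomaly ΔT_eq = F / λ = 152.9 / 6.846 = 22.3 K.
t = 522.1 days = 4.51×10^7 s, so t/τ = 2.81.
ΔT(t) = ΔT_eq (1 − e^(−t/τ)) = 22.3 × (1 − e^−2.81) = 21.0 K.

21 K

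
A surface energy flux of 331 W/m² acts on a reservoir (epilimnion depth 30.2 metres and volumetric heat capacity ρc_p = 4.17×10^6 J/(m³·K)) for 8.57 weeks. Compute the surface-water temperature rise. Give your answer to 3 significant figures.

13.6 K

Areal heat capacity C = ρc_p × D = 4.17×10^6 × 30.2 = 1.26×10^8 J/(m^2 K).
Net heat input Q = F Δt = 331 × (8.57 weeks × 6.048×10^5 s/week) = 1.72×10^9 J/m².
ΔT = Q / C = 1.72×10^9 / 1.26×10^8 = 13.6 K.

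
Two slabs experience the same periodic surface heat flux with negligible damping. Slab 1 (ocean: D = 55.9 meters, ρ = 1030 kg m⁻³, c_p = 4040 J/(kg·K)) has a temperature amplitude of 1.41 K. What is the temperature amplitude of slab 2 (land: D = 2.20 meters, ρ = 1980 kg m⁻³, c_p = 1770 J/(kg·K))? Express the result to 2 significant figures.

C_ocean = 2.33×10^8 J/(m²·K); C_land = 7.71×10^6 J/(m²·K).
A ∝ 1/C ⇒ A_land = A_ocean × C_ocean/C_land = 1.41 × 30.2 = 42.5 K.

43 K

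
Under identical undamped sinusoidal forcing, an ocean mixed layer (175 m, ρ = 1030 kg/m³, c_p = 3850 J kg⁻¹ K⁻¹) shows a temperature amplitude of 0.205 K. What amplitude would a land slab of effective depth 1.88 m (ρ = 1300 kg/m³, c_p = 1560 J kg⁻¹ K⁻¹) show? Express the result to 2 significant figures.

C_ocean = 6.94×10^8 J/(m²·K); C_land = 3.81×10^6 J/(m²·K).
A ∝ 1/C ⇒ A_land = A_ocean × C_ocean/C_land = 0.205 × 182 = 37.3 K.

37 K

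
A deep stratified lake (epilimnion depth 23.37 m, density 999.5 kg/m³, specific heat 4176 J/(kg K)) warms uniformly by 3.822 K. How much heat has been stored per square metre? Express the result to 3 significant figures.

3.73×10^8

Areal heat capacity C = ρ c_p D = 999.5 × 4176 × 23.37 = 9.75×10^7 J m⁻² K⁻¹.
ΔQ = C ΔT = 9.75×10^7 × 3.822 = 3.73×10^8 J/m².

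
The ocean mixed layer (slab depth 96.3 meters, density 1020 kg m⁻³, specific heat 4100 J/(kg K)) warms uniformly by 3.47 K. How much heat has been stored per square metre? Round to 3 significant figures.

1.40×10^9

Areal heat capacity C = ρ c_p D = 1020 × 4100 × 96.3 = 4.03×10^8 J/(m²·K).
ΔQ = C ΔT = 4.03×10^8 × 3.47 = 1.40×10^9 J/m².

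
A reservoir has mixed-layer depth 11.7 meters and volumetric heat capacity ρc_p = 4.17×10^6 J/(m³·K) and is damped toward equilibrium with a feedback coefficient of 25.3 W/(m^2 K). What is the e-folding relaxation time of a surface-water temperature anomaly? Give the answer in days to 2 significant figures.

22 days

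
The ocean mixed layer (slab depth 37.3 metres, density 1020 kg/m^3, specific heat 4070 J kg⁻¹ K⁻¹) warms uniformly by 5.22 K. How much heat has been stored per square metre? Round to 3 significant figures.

8.08×10^8

Areal heat capacity C = ρ c_p D = 1020 × 4070 × 37.3 = 1.55×10^8 J/(m^2 K).
ΔQ = C ΔT = 1.55×10^8 × 5.22 = 8.08×10^8 J/m².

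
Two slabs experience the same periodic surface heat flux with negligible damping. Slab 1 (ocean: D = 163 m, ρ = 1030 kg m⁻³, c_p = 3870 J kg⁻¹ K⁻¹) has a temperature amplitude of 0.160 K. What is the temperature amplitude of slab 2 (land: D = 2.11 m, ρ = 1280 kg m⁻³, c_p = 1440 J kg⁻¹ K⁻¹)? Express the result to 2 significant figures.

27 K

C_ocean = 6.50×10^8 J/(m²·K); C_land = 3.89×10^6 J/(m²·K).
A ∝ 1/C ⇒ A_land = A_ocean × C_ocean/C_land = 0.160 × 167 = 26.7 K.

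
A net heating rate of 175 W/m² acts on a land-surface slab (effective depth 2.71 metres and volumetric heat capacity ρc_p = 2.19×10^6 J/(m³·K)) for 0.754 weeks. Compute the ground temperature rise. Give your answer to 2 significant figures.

13 K

Areal heat capacity C = ρc_p × D = 2.19×10^6 × 2.71 = 5.93×10^6 J/(m^2 K).
Net heat input Q = F Δt = 175 × (0.754 weeks × 6.048×10^5 s/week) = 7.98×10^7 J/m².
ΔT = Q / C = 7.98×10^7 / 5.93×10^6 = 13.4 K.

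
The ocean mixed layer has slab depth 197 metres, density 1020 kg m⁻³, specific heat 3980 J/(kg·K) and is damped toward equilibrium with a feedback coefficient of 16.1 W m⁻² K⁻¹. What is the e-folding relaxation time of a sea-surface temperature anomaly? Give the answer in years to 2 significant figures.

Areal heat capacity C = ρ c_p D = 1020 × 3980 × 197 = 8.00×10^8 J m⁻² K⁻¹.
Relaxation time τ = C / λ = 8.00×10^8 / 16.1 = 4.97×10^7 s.
In years: 4.97×10^7 s / (3.156×10^7 s/year) = 1.57 years.

1.6 years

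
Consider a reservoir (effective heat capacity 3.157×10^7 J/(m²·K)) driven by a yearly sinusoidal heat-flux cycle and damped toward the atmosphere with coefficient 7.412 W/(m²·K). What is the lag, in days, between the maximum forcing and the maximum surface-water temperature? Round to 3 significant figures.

Areal heat capacity C = 3.157×10^7 J/(m²·K) (given).
ω = 2π / 3.15×10^7 s = 1.99×10^-7 s⁻¹.
Phase lag φ = arctan(Cω/λ) = arctan(6.29/7.412) = 0.704 rad.
Time lag = φ / ω = 0.704 / 1.99×10^-7 = 3.53×10^6 s = 40.9 days.

40.9 days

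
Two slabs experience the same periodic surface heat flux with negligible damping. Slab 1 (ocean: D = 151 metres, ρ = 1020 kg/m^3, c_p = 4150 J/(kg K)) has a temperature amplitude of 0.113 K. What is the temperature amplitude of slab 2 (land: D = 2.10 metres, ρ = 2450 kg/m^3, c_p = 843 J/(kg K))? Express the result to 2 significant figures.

C_ocean = 6.39×10^8 J/(m²·K); C_land = 4.34×10^6 J/(m²·K).
A ∝ 1/C ⇒ A_land = A_ocean × C_ocean/C_land = 0.113 × 147 = 16.7 K.

17 K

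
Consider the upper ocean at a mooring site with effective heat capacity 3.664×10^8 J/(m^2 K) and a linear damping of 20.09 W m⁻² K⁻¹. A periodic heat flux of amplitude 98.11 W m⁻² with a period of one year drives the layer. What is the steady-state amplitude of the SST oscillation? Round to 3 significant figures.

1.30 K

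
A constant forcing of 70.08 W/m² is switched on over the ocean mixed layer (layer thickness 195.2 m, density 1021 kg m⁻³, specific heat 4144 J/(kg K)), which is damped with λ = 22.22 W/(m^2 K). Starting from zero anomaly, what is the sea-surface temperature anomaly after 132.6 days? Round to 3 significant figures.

0.837 K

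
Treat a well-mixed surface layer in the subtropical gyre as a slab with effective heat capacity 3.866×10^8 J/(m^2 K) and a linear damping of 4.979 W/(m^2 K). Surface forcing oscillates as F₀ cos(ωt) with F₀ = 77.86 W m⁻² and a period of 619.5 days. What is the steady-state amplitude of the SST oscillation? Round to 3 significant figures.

1.71 K

Areal heat capacity C = 3.866×10^8 J/(m^2 K) (given).
Angular frequency ω = 2π / T = 2π / 5.35×10^7 s = 1.17×10^-7 s⁻¹.
√((Cω)² + λ²) = √((45.4)² + 4.979²) = 45.7 W/(m²·K).
Amplitude A = F₀ / √((Cω)²+λ²) = 77.86 / 45.7 = 1.71 K.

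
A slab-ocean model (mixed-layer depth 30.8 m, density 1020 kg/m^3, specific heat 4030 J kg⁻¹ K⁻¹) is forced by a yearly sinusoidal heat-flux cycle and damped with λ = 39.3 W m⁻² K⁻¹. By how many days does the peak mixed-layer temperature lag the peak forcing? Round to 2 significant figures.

Areal heat capacity C = ρ c_p D = 1020 × 4030 × 30.8 = 1.27×10^8 J m⁻² K⁻¹.
ω = 2π / 3.15×10^7 s = 1.99×10^-7 s⁻¹.
Phase lag φ = arctan(Cω/λ) = arctan(25.2/39.3) = 0.571 rad.
Time lag = φ / ω = 0.571 / 1.99×10^-7 = 2.86×10^6 s = 33.1 days.

33 days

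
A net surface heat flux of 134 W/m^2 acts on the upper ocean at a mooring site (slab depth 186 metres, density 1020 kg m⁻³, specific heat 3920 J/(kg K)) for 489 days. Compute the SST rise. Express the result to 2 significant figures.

7.6 K

Areal heat capacity C = ρ c_p D = 1020 × 3920 × 186 = 7.44×10^8 J m⁻² K⁻¹.
Net heat input Q = F Δt = 134 × (489 days × 86400 s/day) = 5.66×10^9 J/m².
ΔT = Q / C = 5.66×10^9 / 7.44×10^8 = 7.61 K.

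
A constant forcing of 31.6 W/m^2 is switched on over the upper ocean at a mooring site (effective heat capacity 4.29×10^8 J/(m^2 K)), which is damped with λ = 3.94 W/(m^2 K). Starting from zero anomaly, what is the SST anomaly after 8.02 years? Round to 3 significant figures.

Areal heat capacity C = 4.29×10^8 J/(m^2 K) (given).
τ = C / λ = 4.29×10^8 / 3.94 = 1.09×10^8 s.
Equilibrium anomaly ΔT_eq = F / λ = 31.6 / 3.94 = 8.02 K.
t = 8.02 years = 2.53×10^8 s, so t/τ = 2.32.
ΔT(t) = ΔT_eq (1 − e^(−t/τ)) = 8.02 × (1 − e^−2.32) = 7.24 K.

7.24 K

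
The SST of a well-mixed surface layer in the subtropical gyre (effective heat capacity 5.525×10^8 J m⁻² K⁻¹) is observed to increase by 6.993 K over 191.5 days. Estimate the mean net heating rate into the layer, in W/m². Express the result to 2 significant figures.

Areal heat capacity C = 5.525×10^8 J m⁻² K⁻¹ (given).
Required heat per unit area: Q = C ΔT = 5.52×10^8 × 6.993 = 3.86×10^9 J/m².
Flux F = Q / Δt = 3.86×10^9 / 1.65×10^7 s = 234 W/m².

230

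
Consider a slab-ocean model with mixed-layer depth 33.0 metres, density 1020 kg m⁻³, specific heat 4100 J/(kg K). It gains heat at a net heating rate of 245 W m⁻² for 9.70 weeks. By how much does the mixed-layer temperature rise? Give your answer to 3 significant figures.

10.4 K

Areal heat capacity C = ρ c_p D = 1020 × 4100 × 33.0 = 1.38×10^8 J/(m^2 K).
Net heat input Q = F Δt = 245 × (9.70 weeks × 6.048×10^5 s/week) = 1.44×10^9 J/m².
ΔT = Q / C = 1.44×10^9 / 1.38×10^8 = 10.4 K.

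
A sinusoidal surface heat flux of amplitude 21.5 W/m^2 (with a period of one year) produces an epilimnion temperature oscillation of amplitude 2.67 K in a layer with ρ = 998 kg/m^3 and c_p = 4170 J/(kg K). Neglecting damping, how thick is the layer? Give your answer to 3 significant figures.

9.71 m

ω = 2π / 3.15×10^7 s = 1.99×10^-7 s⁻¹.
Required C = F₀ / (A ω) = 21.5 / (2.67 × 1.99×10^-7) = 4.04×10^7 J/(m²·K).
D = C / (ρ c_p) = 4.04×10^7 / (998 × 4170) = 9.71 m.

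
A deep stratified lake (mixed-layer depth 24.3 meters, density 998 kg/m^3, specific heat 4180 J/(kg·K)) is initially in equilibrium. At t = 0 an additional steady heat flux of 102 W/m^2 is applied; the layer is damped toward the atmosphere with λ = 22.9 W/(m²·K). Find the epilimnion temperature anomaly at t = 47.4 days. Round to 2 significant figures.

2.7 K

Areal heat capacity C = ρ c_p D = 998 × 4180 × 24.3 = 1.01×10^8 J m⁻² K⁻¹.
τ = C / λ = 1.01×10^8 / 22.9 = 4.43×10^6 s.
Equilibrium anomaly ΔT_eq = F / λ = 102 / 22.9 = 4.45 K.
t = 47.4 days = 4.10×10^6 s, so t/τ = 0.925.
ΔT(t) = ΔT_eq (1 − e^(−t/τ)) = 4.45 × (1 − e^−0.925) = 2.69 K.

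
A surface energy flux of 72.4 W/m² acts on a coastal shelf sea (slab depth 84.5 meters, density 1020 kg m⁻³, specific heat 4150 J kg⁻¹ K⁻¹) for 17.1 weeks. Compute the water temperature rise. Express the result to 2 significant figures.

Areal heat capacity C = ρ c_p D = 1020 × 4150 × 84.5 = 3.58×10^8 J m⁻² K⁻¹.
Net heat input Q = F Δt = 72.4 × (17.1 weeks × 6.048×10^5 s/week) = 7.49×10^8 J/m².
ΔT = Q / C = 7.49×10^8 / 3.58×10^8 = 2.09 K.

2.1 K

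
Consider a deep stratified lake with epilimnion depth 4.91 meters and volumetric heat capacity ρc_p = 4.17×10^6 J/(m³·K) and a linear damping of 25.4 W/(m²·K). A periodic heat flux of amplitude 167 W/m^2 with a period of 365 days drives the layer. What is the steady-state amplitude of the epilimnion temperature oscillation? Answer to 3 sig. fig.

6.49 K

Areal heat capacity C = ρc_p × D = 4.17×10^6 × 4.91 = 2.05×10^7 J m⁻² K⁻¹.
Angular frequency ω = 2π / T = 2π / 3.15×10^7 s = 1.99×10^-7 s⁻¹.
√((Cω)² + λ²) = √((4.08)² + 25.4²) = 25.7 W/(m²·K).
Amplitude A = F₀ / √((Cω)²+λ²) = 167 / 25.7 = 6.49 K.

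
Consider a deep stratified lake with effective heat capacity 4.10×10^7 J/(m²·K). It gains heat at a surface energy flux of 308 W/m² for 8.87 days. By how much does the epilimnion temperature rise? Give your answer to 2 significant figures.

5.8 K

Areal heat capacity C = 4.10×10^7 J/(m²·K) (given).
Net heat input Q = F Δt = 308 × (8.87 days × 86400 s/day) = 2.36×10^8 J/m².
ΔT = Q / C = 2.36×10^8 / 4.10×10^7 = 5.76 K.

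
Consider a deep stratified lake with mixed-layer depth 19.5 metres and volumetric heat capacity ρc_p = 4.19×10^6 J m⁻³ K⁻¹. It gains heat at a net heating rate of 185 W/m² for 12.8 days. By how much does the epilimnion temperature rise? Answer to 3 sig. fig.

Areal heat capacity C = ρc_p × D = 4.19×10^6 × 19.5 = 8.17×10^7 J/(m²·K).
Net heat input Q = F Δt = 185 × (12.8 days × 86400 s/day) = 2.05×10^8 J/m².
ΔT = Q / C = 2.05×10^8 / 8.17×10^7 = 2.50 K.

2.50 K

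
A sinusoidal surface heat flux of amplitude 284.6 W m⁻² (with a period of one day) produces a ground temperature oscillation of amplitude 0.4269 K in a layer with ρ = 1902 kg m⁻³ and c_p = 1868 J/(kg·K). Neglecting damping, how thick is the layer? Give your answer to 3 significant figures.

ω = 2π / 86400 s = 7.27×10^-5 s⁻¹.
Required C = F₀ / (A ω) = 284.6 / (0.4269 × 7.27×10^-5) = 9.17×10^6 J/(m²·K).
D = C / (ρ c_p) = 9.17×10^6 / (1902 × 1868) = 2.58 m.

2.58 m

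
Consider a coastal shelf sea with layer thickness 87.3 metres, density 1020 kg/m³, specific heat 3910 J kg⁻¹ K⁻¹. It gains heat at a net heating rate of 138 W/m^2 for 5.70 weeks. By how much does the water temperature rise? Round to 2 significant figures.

Areal heat capacity C = ρ c_p D = 1020 × 3910 × 87.3 = 3.48×10^8 J m⁻² K⁻¹.
Net heat input Q = F Δt = 138 × (5.70 weeks × 6.048×10^5 s/week) = 4.76×10^8 J/m².
ΔT = Q / C = 4.76×10^8 / 3.48×10^8 = 1.37 K.

1.4 K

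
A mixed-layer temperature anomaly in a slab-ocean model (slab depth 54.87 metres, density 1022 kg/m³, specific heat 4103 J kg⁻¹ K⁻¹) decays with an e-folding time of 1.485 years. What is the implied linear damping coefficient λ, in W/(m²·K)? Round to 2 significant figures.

Areal heat capacity C = ρ c_p D = 1022 × 4103 × 54.87 = 2.30×10^8 J/(m^2 K).
τ = 1.485 years = 4.69×10^7 s.
λ = C / τ = 2.30×10^8 / 4.69×10^7 = 4.91 W/(m²·K).

4.9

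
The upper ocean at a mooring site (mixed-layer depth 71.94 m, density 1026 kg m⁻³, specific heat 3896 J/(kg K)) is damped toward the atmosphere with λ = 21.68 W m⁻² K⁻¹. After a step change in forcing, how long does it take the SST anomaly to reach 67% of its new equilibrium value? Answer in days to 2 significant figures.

Areal heat capacity C = ρ c_p D = 1026 × 3896 × 71.94 = 2.88×10^8 J/(m²·K).
τ = C / λ = 2.88×10^8 / 21.68 = 1.33×10^7 s.
Fraction reached: 1 − e^(−t/τ) = 0.67 ⇒ t = −τ ln(1 − 0.67) = τ × 1.11.
t = 1.47×10^7 s = 170 days.

170 days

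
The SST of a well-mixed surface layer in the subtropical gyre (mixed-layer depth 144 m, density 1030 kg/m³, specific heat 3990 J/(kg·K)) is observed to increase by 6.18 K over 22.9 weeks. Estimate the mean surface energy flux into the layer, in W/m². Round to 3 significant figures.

264

Areal heat capacity C = ρ c_p D = 1030 × 3990 × 144 = 5.92×10^8 J/(m²·K).
Required heat per unit area: Q = C ΔT = 5.92×10^8 × 6.18 = 3.66×10^9 J/m².
Flux F = Q / Δt = 3.66×10^9 / 1.38×10^7 s = 264 W/m².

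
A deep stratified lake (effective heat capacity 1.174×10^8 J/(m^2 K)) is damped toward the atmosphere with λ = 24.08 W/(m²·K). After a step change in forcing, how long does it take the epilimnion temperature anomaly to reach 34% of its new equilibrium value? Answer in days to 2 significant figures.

Areal heat capacity C = 1.174×10^8 J/(m^2 K) (given).
τ = C / λ = 1.17×10^8 / 24.08 = 4.88×10^6 s.
Fraction reached: 1 − e^(−t/τ) = 0.34 ⇒ t = −τ ln(1 − 0.34) = τ × 0.416.
t = 2.03×10^6 s = 23.4 days.

23 days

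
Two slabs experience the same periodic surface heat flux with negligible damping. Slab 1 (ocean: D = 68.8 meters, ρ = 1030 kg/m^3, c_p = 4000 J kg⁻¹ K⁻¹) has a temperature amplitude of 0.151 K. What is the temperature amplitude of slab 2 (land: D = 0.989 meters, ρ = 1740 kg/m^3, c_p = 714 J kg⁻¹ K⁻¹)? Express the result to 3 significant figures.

C_ocean = 2.83×10^8 J/(m²·K); C_land = 1.23×10^6 J/(m²·K).
A ∝ 1/C ⇒ A_land = A_ocean × C_ocean/C_land = 0.151 × 231 = 34.8 K.

34.8 K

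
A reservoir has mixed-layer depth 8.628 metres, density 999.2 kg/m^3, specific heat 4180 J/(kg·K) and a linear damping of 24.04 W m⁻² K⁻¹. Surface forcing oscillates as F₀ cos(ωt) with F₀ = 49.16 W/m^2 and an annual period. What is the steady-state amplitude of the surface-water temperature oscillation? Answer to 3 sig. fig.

Areal heat capacity C = ρ c_p D = 999.2 × 4180 × 8.628 = 3.60×10^7 J/(m^2 K).
Angular frequency ω = 2π / T = 2π / 3.15×10^7 s = 1.99×10^-7 s⁻¹.
√((Cω)² + λ²) = √((7.18)² + 24.04²) = 25.1 W/(m²·K).
Amplitude A = F₀ / √((Cω)²+λ²) = 49.16 / 25.1 = 1.96 K.

1.96 K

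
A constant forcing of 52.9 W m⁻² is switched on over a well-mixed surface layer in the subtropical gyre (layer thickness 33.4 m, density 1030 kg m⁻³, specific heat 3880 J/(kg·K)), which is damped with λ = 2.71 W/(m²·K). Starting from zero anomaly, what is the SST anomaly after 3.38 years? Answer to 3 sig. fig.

Areal heat capacity C = ρ c_p D = 1030 × 3880 × 33.4 = 1.33×10^8 J m⁻² K⁻¹.
τ = C / λ = 1.33×10^8 / 2.71 = 4.93×10^7 s.
Equilibrium anomaly ΔT_eq = F / λ = 52.9 / 2.71 = 19.5 K.
t = 3.38 years = 1.07×10^8 s, so t/τ = 2.17.
ΔT(t) = ΔT_eq (1 − e^(−t/τ)) = 19.5 × (1 − e^−2.17) = 17.3 K.

17.3 K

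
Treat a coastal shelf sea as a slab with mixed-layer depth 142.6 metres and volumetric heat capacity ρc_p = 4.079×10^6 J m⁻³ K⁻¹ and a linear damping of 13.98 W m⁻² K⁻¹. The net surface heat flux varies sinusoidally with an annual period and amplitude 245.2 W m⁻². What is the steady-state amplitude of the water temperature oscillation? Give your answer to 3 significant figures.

2.10 K

Areal heat capacity C = ρc_p × D = 4.079×10^6 × 142.6 = 5.82×10^8 J m⁻² K⁻¹.
Angular frequency ω = 2π / T = 2π / 3.15×10^7 s = 1.99×10^-7 s⁻¹.
√((Cω)² + λ²) = √((116)² + 13.98²) = 117 W/(m²·K).
Amplitude A = F₀ / √((Cω)²+λ²) = 245.2 / 117 = 2.10 K.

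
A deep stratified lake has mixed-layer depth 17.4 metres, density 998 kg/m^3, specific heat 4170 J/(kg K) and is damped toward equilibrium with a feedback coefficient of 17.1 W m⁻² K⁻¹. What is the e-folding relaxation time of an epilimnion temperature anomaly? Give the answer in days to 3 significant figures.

49.0 days

Areal heat capacity C = ρ c_p D = 998 × 4170 × 17.4 = 7.24×10^7 J m⁻² K⁻¹.
Relaxation time τ = C / λ = 7.24×10^7 / 17.1 = 4.23×10^6 s.
In days: 4.23×10^6 s / (86400 s/day) = 49.0 days.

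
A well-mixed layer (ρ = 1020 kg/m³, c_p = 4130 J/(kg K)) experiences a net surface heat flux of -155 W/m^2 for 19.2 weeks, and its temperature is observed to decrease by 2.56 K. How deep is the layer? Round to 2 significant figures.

170 m

Heat input Q = F Δt = -155 × 1.16×10^7 s = -1.80×10^9 J/m².
Required areal heat capacity C = Q / ΔT = 7.03×10^8 J/(m²·K).
Depth D = C / (ρ c_p) = 7.03×10^8 / (1020 × 4130) = 167 m.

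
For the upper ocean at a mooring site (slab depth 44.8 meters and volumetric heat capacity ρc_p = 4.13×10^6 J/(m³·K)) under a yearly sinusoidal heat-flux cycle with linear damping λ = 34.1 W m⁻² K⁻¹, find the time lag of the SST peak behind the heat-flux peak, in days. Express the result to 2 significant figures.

48 days

Areal heat capacity C = ρc_p × D = 4.13×10^6 × 44.8 = 1.85×10^8 J/(m^2 K).
ω = 2π / 3.15×10^7 s = 1.99×10^-7 s⁻¹.
Phase lag φ = arctan(Cω/λ) = arctan(36.9/34.1) = 0.824 rad.
Time lag = φ / ω = 0.824 / 1.99×10^-7 = 4.14×10^6 s = 47.9 days.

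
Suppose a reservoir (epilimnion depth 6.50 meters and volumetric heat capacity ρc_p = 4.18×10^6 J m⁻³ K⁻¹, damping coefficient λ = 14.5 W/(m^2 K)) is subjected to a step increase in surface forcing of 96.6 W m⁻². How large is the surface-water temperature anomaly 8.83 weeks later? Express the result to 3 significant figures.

6.28 K

Areal heat capacity C = ρc_p × D = 4.18×10^6 × 6.50 = 2.72×10^7 J/(m²·K).
τ = C / λ = 2.72×10^7 / 14.5 = 1.87×10^6 s.
Equilibrium anomaly ΔT_eq = F / λ = 96.6 / 14.5 = 6.66 K.
t = 8.83 weeks = 5.34×10^6 s, so t/τ = 2.85.
ΔT(t) = ΔT_eq (1 − e^(−t/τ)) = 6.66 × (1 − e^−2.85) = 6.28 K.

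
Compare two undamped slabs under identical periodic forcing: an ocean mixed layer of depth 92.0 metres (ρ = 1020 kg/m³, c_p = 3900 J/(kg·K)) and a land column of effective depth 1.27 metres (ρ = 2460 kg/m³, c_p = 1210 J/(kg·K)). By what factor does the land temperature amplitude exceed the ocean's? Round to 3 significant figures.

C_ocean = 1020 × 3900 × 92.0 = 3.66×10^8 J/(m²·K).
C_land = 2460 × 1210 × 1.27 = 3.78×10^6 J/(m²·K).
Undamped amplitude ∝ 1/C, so A_land/A_ocean = C_ocean/C_land = 96.8.

96.8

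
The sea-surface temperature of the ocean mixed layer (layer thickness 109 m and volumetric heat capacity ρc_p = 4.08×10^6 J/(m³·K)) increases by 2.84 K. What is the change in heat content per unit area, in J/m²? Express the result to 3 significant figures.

1.26×10^9

Areal heat capacity C = ρc_p × D = 4.08×10^6 × 109 = 4.45×10^8 J/(m²·K).
ΔQ = C ΔT = 4.45×10^8 × 2.84 = 1.26×10^9 J/m².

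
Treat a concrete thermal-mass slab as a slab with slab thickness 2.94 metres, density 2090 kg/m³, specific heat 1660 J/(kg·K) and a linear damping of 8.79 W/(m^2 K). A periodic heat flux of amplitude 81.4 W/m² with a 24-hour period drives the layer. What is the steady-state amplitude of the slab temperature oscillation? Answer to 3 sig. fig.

0.110 K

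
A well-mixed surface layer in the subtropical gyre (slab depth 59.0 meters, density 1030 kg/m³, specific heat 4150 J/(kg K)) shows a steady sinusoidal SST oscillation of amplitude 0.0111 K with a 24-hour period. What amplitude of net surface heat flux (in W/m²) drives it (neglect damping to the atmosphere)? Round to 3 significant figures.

204

Areal heat capacity C = ρ c_p D = 1030 × 4150 × 59.0 = 2.52×10^8 J/(m^2 K).
ω = 2π / 86400 s = 7.27×10^-5 s⁻¹.
Cω = 2.52×10^8 × 7.27×10^-5 = 18300 W/(m²·K).
F₀ = A × Cω = 0.0111 × 18300 = 204 W/m².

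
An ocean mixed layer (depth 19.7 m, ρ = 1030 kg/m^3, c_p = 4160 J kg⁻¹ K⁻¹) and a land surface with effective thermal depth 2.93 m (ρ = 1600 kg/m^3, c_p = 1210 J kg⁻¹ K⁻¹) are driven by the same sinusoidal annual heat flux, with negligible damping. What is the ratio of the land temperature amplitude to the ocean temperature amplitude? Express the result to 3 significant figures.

C_ocean = 1030 × 4160 × 19.7 = 8.44×10^7 J/(m²·K).
C_land = 1600 × 1210 × 2.93 = 5.67×10^6 J/(m²·K).
Undamped amplitude ∝ 1/C, so A_land/A_ocean = C_ocean/C_land = 14.9.

14.9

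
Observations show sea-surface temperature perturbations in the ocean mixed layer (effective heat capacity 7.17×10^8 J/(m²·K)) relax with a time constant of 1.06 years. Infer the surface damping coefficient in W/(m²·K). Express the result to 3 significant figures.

21.4

Areal heat capacity C = 7.17×10^8 J/(m²·K) (given).
τ = 1.06 years = 3.35×10^7 s.
λ = C / τ = 7.17×10^8 / 3.35×10^7 = 21.4 W/(m²·K).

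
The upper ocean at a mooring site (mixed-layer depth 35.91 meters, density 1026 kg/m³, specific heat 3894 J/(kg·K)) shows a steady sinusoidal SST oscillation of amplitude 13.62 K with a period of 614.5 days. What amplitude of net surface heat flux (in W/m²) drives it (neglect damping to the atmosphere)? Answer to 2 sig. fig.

230

Areal heat capacity C = ρ c_p D = 1026 × 3894 × 35.91 = 1.43×10^8 J/(m²·K).
ω = 2π / 5.31×10^7 s = 1.18×10^-7 s⁻¹.
Cω = 1.43×10^8 × 1.18×10^-7 = 17.0 W/(m²·K).
F₀ = A × Cω = 13.62 × 17.0 = 231 W/m².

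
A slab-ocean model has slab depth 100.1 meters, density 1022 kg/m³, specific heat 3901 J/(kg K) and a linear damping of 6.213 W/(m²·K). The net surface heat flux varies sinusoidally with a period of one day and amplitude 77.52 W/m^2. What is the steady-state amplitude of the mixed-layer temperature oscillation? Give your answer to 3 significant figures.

0.00267 K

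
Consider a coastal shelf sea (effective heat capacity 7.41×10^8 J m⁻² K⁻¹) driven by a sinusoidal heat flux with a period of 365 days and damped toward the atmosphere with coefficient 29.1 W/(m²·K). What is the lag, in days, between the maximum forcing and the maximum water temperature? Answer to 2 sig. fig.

Areal heat capacity C = 7.41×10^8 J m⁻² K⁻¹ (given).
ω = 2π / 3.15×10^7 s = 1.99×10^-7 s⁻¹.
Phase lag φ = arctan(Cω/λ) = arctan(148/29.1) = 1.38 rad.
Time lag = φ / ω = 1.38 / 1.99×10^-7 = 6.91×10^6 s = 79.9 days.

80 days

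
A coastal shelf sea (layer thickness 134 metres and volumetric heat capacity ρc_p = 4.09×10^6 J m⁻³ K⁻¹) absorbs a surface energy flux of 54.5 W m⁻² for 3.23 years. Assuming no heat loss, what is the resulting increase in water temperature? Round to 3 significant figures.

10.1 K

Areal heat capacity C = ρc_p × D = 4.09×10^6 × 134 = 5.48×10^8 J/(m²·K).
Net heat input Q = F Δt = 54.5 × (3.23 years × 3.156×10^7 s/year) = 5.56×10^9 J/m².
ΔT = Q / C = 5.56×10^9 / 5.48×10^8 = 10.1 K.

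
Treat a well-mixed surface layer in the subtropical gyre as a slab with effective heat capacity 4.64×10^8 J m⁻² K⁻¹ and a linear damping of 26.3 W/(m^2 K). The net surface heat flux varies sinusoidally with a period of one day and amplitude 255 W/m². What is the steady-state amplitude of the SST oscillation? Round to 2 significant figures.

Areal heat capacity C = 4.64×10^8 J m⁻² K⁻¹ (given).
Angular frequency ω = 2π / T = 2π / 86400 s = 7.27×10^-5 s⁻¹.
√((Cω)² + λ²) = √((33700)² + 26.3²) = 33700 W/(m²·K).
Amplitude A = F₀ / √((Cω)²+λ²) = 255 / 33700 = 0.00756 K.

0.0076 K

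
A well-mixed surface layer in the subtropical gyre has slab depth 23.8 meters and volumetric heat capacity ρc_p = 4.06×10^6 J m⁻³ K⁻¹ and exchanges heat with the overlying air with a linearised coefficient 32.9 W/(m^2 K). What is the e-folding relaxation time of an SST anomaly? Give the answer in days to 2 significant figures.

34 days

Areal heat capacity C = ρc_p × D = 4.06×10^6 × 23.8 = 9.66×10^7 J/(m²·K).
Relaxation time τ = C / λ = 9.66×10^7 / 32.9 = 2.94×10^6 s.
In days: 2.94×10^6 s / (86400 s/day) = 34.0 days.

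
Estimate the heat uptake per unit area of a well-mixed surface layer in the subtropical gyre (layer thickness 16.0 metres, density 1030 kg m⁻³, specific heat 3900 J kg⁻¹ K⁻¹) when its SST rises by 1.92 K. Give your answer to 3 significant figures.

1.23×10^8

Areal heat capacity C = ρ c_p D = 1030 × 3900 × 16.0 = 6.43×10^7 J m⁻² K⁻¹.
ΔQ = C ΔT = 6.43×10^7 × 1.92 = 1.23×10^8 J/m².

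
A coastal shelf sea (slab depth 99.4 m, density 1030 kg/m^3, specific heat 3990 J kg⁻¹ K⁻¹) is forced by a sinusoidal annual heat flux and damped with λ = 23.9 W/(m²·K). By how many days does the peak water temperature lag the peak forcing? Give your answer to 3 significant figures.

74.7 days

Areal heat capacity C = ρ c_p D = 1030 × 3990 × 99.4 = 4.09×10^8 J m⁻² K⁻¹.
ω = 2π / 3.15×10^7 s = 1.99×10^-7 s⁻¹.
Phase lag φ = arctan(Cω/λ) = arctan(81.4/23.9) = 1.29 rad.
Time lag = φ / ω = 1.29 / 1.99×10^-7 = 6.45×10^6 s = 74.7 days.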